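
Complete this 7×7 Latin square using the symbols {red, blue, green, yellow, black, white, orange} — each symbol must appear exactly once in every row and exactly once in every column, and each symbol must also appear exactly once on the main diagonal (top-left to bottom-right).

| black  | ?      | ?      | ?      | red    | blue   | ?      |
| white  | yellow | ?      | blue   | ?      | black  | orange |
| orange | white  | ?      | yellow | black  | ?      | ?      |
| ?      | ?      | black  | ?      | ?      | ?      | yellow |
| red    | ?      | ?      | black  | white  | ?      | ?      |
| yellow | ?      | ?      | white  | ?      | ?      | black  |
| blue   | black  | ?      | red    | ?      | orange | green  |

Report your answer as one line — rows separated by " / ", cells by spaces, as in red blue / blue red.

black orange yellow green red blue white / white yellow red blue green black orange / orange white blue yellow black green red / green red black orange blue white yellow / red green orange black white yellow blue / yellow blue green white orange red black / blue black white red yellow orange green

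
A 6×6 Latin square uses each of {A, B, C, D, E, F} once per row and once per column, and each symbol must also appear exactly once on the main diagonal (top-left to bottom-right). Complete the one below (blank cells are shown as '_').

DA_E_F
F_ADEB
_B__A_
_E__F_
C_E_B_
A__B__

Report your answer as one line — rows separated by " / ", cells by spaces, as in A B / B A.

D A B E C F / F C A D E B / E B F C A D / B E D A F C / C D E F B A / A F C B D E

(r1,c5) = C
(r2,c2) = C
(r3,c1) = E
(r3,c3) = F
(r3,c4) = C
(r3,c6) = D
(r4,c1) = B
(r4,c4) = A
(r4,c6) = C
(r5,c4) = F
(r5,c6) = A
(r6,c5) = D
(r6,c6) = E
(r1,c3) = B
(r4,c3) = D
(r5,c2) = D
(r6,c2) = F
(r6,c3) = C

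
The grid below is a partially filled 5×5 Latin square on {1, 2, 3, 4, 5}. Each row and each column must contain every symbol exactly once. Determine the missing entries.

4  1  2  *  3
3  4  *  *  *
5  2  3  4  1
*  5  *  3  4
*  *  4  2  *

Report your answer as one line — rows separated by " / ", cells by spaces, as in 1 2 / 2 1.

4 1 2 5 3 / 3 4 5 1 2 / 5 2 3 4 1 / 2 5 1 3 4 / 1 3 4 2 5

(r1,c4): row 1 has {1,2,3,4}; column 4 has {2,3,4}, so it must be 5.
(r2,c4): row 2 has {3,4}; column 4 has {2,3,4,5}, so it must be 1.
(r4,c3): row 4 has {3,4,5}; column 3 has {2,3,4}, so it must be 1.
(r5,c1): row 5 has {2,4}; column 1 has {3,4,5}, so it must be 1.
(r5,c2): row 5 has {1,2,4}; column 2 has {1,2,4,5}, so it must be 3.
(r5,c5): row 5 has {1,2,3,4}; column 5 has {1,3,4}, so it must be 5.
(r2,c3): row 2 has {1,3,4}; column 3 has {1,2,3,4}, so it must be 5.
(r2,c5): row 2 has {1,3,4,5}; column 5 has {1,3,4,5}, so it must be 2.
(r4,c1): row 4 has {1,3,4,5}; column 1 has {1,3,4,5}, so it must be 2.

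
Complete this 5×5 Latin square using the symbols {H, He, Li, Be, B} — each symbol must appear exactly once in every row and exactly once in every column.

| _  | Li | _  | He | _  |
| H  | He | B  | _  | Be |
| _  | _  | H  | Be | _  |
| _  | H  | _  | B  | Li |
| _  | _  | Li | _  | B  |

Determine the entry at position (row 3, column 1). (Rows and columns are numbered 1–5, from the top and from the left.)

Li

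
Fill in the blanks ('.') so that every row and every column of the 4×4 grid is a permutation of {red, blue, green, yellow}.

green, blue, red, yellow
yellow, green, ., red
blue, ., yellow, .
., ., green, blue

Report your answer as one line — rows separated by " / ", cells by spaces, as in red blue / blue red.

green blue red yellow / yellow green blue red / blue red yellow green / red yellow green blue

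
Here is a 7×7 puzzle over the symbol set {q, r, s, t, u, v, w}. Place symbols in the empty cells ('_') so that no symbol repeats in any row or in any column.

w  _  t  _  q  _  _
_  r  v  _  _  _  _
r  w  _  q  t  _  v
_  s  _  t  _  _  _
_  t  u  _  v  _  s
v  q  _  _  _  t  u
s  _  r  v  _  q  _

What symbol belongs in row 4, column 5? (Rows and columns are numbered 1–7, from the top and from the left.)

r

Cell (r1,c7): row 1 has {q,t,w}; column 7 has {s,u,v} → r.
Cell (r3,c3): row 3 has {q,r,t,v,w}; column 3 has {r,t,u,v} → s.
Cell (r3,c6): row 3 has {q,r,s,t,v,w}; column 6 has {q,t} → u.
Cell (r5,c1): row 5 has {s,t,u,v}; column 1 has {r,s,v,w} → q.
Cell (r6,c3): row 6 has {q,t,u,v}; column 3 has {r,s,t,u,v} → w.
Cell (r7,c2): row 7 has {q,r,s,v}; column 2 has {q,r,s,t,w} → u.
Cell (r7,c5): row 7 has {q,r,s,u,v}; column 5 has {q,t,v} → w.
Cell (r7,c7): row 7 has {q,r,s,u,v,w}; column 7 has {r,s,u,v} → t.
Cell (r1,c2): row 1 has {q,r,t,w}; column 2 has {q,r,s,t,u,w} → v.
Cell (r1,c6): row 1 has {q,r,t,v,w}; column 6 has {q,t,u} → s.
Cell (r2,c6): row 2 has {r,v}; column 6 has {q,s,t,u} → w.
Cell (r2,c7): row 2 has {r,v,w}; column 7 has {r,s,t,u,v} → q.
Cell (r4,c1): row 4 has {s,t}; column 1 has {q,r,s,v,w} → u.
Cell (r4,c3): row 4 has {s,t,u}; column 3 has {r,s,t,u,v,w} → q.
Cell (r4,c5): row 4 has {q,s,t,u}; column 5 has {q,t,v,w} → r.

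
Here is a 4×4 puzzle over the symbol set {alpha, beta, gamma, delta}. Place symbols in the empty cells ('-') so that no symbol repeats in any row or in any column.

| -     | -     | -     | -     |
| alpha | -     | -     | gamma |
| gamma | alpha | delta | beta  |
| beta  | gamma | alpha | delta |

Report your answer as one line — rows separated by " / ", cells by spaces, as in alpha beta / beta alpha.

delta beta gamma alpha / alpha delta beta gamma / gamma alpha delta beta / beta gamma alpha delta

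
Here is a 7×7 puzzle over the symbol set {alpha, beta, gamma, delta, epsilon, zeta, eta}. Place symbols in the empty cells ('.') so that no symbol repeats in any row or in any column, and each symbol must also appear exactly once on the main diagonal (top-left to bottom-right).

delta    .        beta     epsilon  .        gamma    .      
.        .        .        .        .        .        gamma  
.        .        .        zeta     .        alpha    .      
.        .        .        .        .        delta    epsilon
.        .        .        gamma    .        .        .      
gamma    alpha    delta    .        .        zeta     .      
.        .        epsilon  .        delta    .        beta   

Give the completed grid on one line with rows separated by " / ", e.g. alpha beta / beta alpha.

delta zeta beta epsilon eta gamma alpha / eta epsilon alpha delta zeta beta gamma / epsilon eta gamma zeta beta alpha delta / alpha beta zeta eta gamma delta epsilon / beta delta eta gamma alpha epsilon zeta / gamma alpha delta beta epsilon zeta eta / zeta gamma epsilon alpha delta eta beta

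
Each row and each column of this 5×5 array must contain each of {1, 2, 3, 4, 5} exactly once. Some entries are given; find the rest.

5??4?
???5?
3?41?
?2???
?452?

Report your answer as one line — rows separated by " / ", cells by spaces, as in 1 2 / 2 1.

5 3 2 4 1 / 2 1 3 5 4 / 3 5 4 1 2 / 4 2 1 3 5 / 1 4 5 2 3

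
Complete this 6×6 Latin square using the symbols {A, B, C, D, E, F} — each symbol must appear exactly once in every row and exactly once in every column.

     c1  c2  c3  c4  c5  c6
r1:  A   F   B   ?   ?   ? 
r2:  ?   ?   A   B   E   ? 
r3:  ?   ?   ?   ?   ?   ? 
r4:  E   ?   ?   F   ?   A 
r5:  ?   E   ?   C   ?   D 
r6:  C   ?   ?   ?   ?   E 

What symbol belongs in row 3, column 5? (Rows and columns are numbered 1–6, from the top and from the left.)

C

row 1 has {A,B,F}; column 6 has {A,D,E} — only C is left for (r1,c6).
row 2 has {A,B,E}; column 6 has {A,C,D,E} — only F is left for (r2,c6).
row 3 is empty so far; column 6 has {A,C,D,E,F} — only B is left for (r3,c6).
row 5 has {C,D,E}; column 3 has {A,B} — only F is left for (r5,c3).
row 6 has {C,E}; column 3 has {A,B,F} — only D is left for (r6,c3).
row 6 has {C,D,E}; column 4 has {B,C,F} — only A is left for (r6,c4).
row 1 has {A,B,C,F}; column 5 has {E} — only D is left for (r1,c5).
row 2 has {A,B,E,F}; column 1 has {A,C,E} — only D is left for (r2,c1).
row 2 has {A,B,D,E,F}; column 2 has {E,F} — only C is left for (r2,c2).
row 3 has {B}; column 1 has {A,C,D,E} — only F is left for (r3,c1).
row 4 has {A,E,F}; column 3 has {A,B,D,F} — only C is left for (r4,c3).
row 4 has {A,C,E,F}; column 5 has {D,E} — only B is left for (r4,c5).
row 5 has {C,D,E,F}; column 1 has {A,C,D,E,F} — only B is left for (r5,c1).
row 5 has {B,C,D,E,F}; column 5 has {B,D,E} — only A is left for (r5,c5).
row 6 has {A,C,D,E}; column 2 has {C,E,F} — only B is left for (r6,c2).
row 6 has {A,B,C,D,E}; column 5 has {A,B,D,E} — only F is left for (r6,c5).
row 1 has {A,B,C,D,F}; column 4 has {A,B,C,F} — only E is left for (r1,c4).
row 3 has {B,F}; column 3 has {A,B,C,D,F} — only E is left for (r3,c3).
row 3 has {B,E,F}; column 4 has {A,B,C,E,F} — only D is left for (r3,c4).
row 3 has {B,D,E,F}; column 5 has {A,B,D,E,F} — only C is left for (r3,c5).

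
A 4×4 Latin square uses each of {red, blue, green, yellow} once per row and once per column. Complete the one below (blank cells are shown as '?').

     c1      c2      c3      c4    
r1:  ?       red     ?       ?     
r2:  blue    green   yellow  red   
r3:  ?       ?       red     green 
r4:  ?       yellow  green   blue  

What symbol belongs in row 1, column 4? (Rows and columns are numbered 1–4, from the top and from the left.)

Cell (r1,c3): row 1 has {red}; column 3 has {red,green,yellow} → blue.
Cell (r1,c4): row 1 has {red,blue}; column 4 has {red,blue,green} → yellow.

yellow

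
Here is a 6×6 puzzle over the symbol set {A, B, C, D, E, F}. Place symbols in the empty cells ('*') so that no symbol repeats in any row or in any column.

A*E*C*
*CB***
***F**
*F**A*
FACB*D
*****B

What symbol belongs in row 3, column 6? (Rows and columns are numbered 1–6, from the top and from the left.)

(r1,c4) = D
(r1,c6) = F
(r4,c3) = D
(r5,c5) = E
(r1,c2) = B
(r3,c3) = A
(r6,c3) = F
(r6,c5) = D
(r2,c5) = F
(r3,c5) = B
(r6,c2) = E
(r3,c2) = D
(r6,c1) = C
(r6,c4) = A
(r2,c4) = E
(r2,c6) = A
(r3,c1) = E
(r3,c6) = C

C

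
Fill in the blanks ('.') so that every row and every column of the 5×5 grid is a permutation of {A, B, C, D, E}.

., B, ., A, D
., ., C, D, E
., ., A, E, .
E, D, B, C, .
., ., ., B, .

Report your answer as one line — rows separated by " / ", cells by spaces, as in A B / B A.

C B E A D / B A C D E / D C A E B / E D B C A / A E D B C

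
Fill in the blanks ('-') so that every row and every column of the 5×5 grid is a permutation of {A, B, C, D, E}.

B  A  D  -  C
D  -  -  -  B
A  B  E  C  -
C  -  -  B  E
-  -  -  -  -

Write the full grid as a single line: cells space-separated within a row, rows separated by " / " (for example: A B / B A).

B A D E C / D E C A B / A B E C D / C D A B E / E C B D A

row 1 has {A,B,C,D}; column 4 has {B,C} — only E is left for (r1,c4).
row 2 has {B,D}; column 4 has {B,C,E} — only A is left for (r2,c4).
row 3 has {A,B,C,E}; column 5 has {B,C,E} — only D is left for (r3,c5).
row 4 has {B,C,E}; column 2 has {A,B} — only D is left for (r4,c2).
row 4 has {B,C,D,E}; column 3 has {D,E} — only A is left for (r4,c3).
row 5 is empty so far; column 1 has {A,B,C,D} — only E is left for (r5,c1).
row 5 has {E}; column 2 has {A,B,D} — only C is left for (r5,c2).
row 5 has {C,E}; column 3 has {A,D,E} — only B is left for (r5,c3).
row 5 has {B,C,E}; column 4 has {A,B,C,E} — only D is left for (r5,c4).
row 5 has {B,C,D,E}; column 5 has {B,C,D,E} — only A is left for (r5,c5).
row 2 has {A,B,D}; column 2 has {A,B,C,D} — only E is left for (r2,c2).
row 2 has {A,B,D,E}; column 3 has {A,B,D,E} — only C is left for (r2,c3).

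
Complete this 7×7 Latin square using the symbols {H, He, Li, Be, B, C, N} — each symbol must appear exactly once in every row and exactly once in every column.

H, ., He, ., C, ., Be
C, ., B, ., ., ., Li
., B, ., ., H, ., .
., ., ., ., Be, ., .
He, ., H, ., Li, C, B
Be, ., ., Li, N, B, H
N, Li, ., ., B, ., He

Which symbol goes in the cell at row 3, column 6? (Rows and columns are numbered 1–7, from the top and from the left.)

(r1,c2) = N
(r1,c4) = B
(r1,c6) = Li
(r2,c5) = He
(r3,c1) = Li
(r4,c1) = B
(r5,c2) = Be
(r5,c4) = N
(r6,c3) = C
(r7,c3) = Be
(r7,c6) = H
(r2,c2) = H
(r2,c4) = Be
(r2,c6) = N
(r3,c3) = N
(r3,c7) = C
(r4,c3) = Li
(r4,c6) = He
(r4,c7) = N
(r6,c2) = He
(r7,c4) = C
(r3,c4) = He
(r3,c6) = Be

Be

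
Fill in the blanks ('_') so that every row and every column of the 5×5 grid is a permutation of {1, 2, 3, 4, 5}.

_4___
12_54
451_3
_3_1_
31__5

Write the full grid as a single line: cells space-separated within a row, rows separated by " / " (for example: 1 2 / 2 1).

2 4 5 3 1 / 1 2 3 5 4 / 4 5 1 2 3 / 5 3 4 1 2 / 3 1 2 4 5

(r2,c3) = 3
(r3,c4) = 2
(r4,c5) = 2
(r5,c4) = 4
(r1,c4) = 3
(r1,c5) = 1
(r4,c1) = 5
(r4,c3) = 4
(r5,c3) = 2
(r1,c1) = 2
(r1,c3) = 5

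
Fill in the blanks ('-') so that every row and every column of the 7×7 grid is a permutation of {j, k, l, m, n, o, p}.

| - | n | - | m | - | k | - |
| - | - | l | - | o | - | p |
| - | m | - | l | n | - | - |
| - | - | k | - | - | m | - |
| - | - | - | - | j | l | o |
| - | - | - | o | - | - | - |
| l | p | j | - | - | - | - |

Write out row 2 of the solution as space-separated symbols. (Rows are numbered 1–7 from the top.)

At row 5, column 2: row 5 has {j,l,o}; column 2 has {m,n,p}; that leaves k.
At row 2, column 2: row 2 has {l,o,p}; column 2 has {k,m,n,p}; that leaves j.
At row 2, column 6: row 2 has {j,l,o,p}; column 6 has {k,l,m}; that leaves n.
At row 6, column 2: row 6 has {o}; column 2 has {j,k,m,n,p}; that leaves l.
At row 7, column 6: row 7 has {j,l,p}; column 6 has {k,l,m,n}; that leaves o.
At row 2, column 4: row 2 has {j,l,n,o,p}; column 4 has {l,m,o}; that leaves k.
At row 4, column 2: row 4 has {k,m}; column 2 has {j,k,l,m,n,p}; that leaves o.
At row 7, column 4: row 7 has {j,l,o,p}; column 4 has {k,l,m,o}; that leaves n.
At row 2, column 1: row 2 has {j,k,l,n,o,p}; column 1 has {l}; that leaves m.

m j l k o n p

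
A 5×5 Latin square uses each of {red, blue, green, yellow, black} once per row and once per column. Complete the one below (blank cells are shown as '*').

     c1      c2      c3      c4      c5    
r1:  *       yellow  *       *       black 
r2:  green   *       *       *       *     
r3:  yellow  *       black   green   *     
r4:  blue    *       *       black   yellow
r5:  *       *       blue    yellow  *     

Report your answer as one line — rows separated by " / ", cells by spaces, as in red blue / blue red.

red yellow green blue black / green black yellow red blue / yellow blue black green red / blue green red black yellow / black red blue yellow green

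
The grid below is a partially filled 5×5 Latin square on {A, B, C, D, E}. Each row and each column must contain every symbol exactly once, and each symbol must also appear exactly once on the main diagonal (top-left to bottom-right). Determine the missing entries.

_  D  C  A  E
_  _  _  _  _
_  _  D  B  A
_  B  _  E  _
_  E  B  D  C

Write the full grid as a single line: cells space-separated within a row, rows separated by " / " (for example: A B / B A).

B D C A E / D A E C B / E C D B A / C B A E D / A E B D C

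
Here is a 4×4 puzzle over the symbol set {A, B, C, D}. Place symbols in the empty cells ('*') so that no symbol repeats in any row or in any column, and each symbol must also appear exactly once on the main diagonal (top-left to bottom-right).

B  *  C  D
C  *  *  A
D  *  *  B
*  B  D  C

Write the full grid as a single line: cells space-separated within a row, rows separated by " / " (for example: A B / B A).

B A C D / C D B A / D C A B / A B D C

At row 1, column 2: row 1 has {B,C,D}; column 2 has {B}; that leaves A.
At row 2, column 2: row 2 has {A,C}; column 2 has {A,B}; the diagonal has {B,C}; that leaves D.
At row 2, column 3: row 2 has {A,C,D}; column 3 has {C,D}; that leaves B.
At row 3, column 2: row 3 has {B,D}; column 2 has {A,B,D}; that leaves C.
At row 3, column 3: row 3 has {B,C,D}; column 3 has {B,C,D}; the diagonal has {B,C,D}; that leaves A.
At row 4, column 1: row 4 has {B,C,D}; column 1 has {B,C,D}; that leaves A.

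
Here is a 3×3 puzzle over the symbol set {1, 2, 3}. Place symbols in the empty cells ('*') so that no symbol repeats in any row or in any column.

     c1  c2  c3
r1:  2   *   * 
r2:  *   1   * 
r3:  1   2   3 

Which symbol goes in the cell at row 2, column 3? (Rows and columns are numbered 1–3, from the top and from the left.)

2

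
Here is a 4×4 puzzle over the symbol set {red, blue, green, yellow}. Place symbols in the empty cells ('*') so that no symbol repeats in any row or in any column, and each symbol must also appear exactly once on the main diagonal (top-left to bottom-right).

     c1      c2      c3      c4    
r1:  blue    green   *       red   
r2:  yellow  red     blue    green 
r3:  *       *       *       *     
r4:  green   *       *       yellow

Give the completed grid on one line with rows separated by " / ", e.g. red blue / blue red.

row 1 has {red,blue,green}; column 3 has {blue} — only yellow is left for (r1,c3).
row 3 is empty so far; column 1 has {blue,green,yellow} — only red is left for (r3,c1).
row 3 has {red}; column 3 has {blue,yellow}; the diagonal has {red,blue,yellow} — only green is left for (r3,c3).
row 3 has {red,green}; column 4 has {red,green,yellow} — only blue is left for (r3,c4).
row 4 has {green,yellow}; column 2 has {red,green} — only blue is left for (r4,c2).
row 4 has {blue,green,yellow}; column 3 has {blue,green,yellow} — only red is left for (r4,c3).
row 3 has {red,blue,green}; column 2 has {red,blue,green} — only yellow is left for (r3,c2).

blue green yellow red / yellow red blue green / red yellow green blue / green blue red yellow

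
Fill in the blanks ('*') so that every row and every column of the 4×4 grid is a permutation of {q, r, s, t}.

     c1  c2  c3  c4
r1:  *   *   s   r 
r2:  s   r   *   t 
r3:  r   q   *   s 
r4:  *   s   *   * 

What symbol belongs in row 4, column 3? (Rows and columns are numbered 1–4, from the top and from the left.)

r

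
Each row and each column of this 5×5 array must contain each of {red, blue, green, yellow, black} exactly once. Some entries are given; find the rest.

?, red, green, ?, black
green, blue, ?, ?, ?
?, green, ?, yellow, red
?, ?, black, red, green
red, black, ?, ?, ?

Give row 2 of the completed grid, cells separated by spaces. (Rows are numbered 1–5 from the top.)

green blue red black yellow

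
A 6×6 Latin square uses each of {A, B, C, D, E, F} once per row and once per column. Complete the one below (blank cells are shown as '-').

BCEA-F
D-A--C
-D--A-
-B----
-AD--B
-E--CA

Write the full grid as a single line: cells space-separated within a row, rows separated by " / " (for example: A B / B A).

B C E A D F / D F A E B C / C D F B A E / A B C F E D / E A D C F B / F E B D C A

(r1,c5) = D
(r2,c2) = F
(r3,c6) = E
(r4,c6) = D
(r6,c1) = F
(r6,c3) = B
(r6,c4) = D
(r3,c1) = C
(r3,c3) = F
(r3,c4) = B
(r4,c3) = C
(r5,c1) = E
(r5,c5) = F
(r2,c4) = E
(r2,c5) = B
(r4,c1) = A
(r4,c4) = F
(r4,c5) = E
(r5,c4) = C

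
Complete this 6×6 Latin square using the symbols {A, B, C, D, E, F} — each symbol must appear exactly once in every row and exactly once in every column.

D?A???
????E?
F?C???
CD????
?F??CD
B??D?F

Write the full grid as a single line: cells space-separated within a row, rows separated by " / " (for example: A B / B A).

(r2,c1) = A
(r5,c1) = E
(r5,c3) = B
(r5,c4) = A
(r6,c3) = E
(r6,c5) = A
(r4,c3) = F
(r4,c5) = B
(r6,c2) = C
(r1,c5) = F
(r2,c2) = B
(r2,c3) = D
(r2,c6) = C
(r3,c5) = D
(r4,c4) = E
(r4,c6) = A
(r1,c2) = E
(r1,c6) = B
(r2,c4) = F
(r3,c2) = A
(r3,c4) = B
(r3,c6) = E
(r1,c4) = C

D E A C F B / A B D F E C / F A C B D E / C D F E B A / E F B A C D / B C E D A F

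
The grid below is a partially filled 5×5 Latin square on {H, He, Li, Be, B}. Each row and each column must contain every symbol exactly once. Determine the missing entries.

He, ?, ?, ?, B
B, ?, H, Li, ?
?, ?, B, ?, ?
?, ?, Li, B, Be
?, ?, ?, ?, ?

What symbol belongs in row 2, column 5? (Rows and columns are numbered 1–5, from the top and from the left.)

He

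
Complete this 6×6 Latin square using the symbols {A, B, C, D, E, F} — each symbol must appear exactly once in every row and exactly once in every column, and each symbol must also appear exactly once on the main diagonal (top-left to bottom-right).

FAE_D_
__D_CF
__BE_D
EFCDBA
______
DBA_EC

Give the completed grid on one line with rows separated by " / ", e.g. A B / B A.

F A E C D B / B E D A C F / A C B E F D / E F C D B A / C D F B A E / D B A F E C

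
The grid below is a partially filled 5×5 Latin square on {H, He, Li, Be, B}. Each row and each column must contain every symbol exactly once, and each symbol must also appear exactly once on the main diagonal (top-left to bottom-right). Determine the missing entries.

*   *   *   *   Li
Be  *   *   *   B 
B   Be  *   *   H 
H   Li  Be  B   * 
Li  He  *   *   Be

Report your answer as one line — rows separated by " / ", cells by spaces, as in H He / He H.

(r1,c1): row 1 has {Li}; column 1 has {H,Li,Be,B}; the diagonal has {Be,B}, so it must be He.
(r2,c2): row 2 has {Be,B}; column 2 has {He,Li,Be}; the diagonal has {He,Be,B}, so it must be H.
(r3,c3): row 3 has {H,Be,B}; column 3 has {Be}; the diagonal has {H,He,Be,B}, so it must be Li.
(r3,c4): row 3 has {H,Li,Be,B}; column 4 has {B}, so it must be He.
(r4,c5): row 4 has {H,Li,Be,B}; column 5 has {H,Li,Be,B}, so it must be He.
(r5,c4): row 5 has {He,Li,Be}; column 4 has {He,B}, so it must be H.
(r1,c2): row 1 has {He,Li}; column 2 has {H,He,Li,Be}, so it must be B.
(r1,c3): row 1 has {He,Li,B}; column 3 has {Li,Be}, so it must be H.
(r1,c4): row 1 has {H,He,Li,B}; column 4 has {H,He,B}, so it must be Be.
(r2,c3): row 2 has {H,Be,B}; column 3 has {H,Li,Be}, so it must be He.
(r2,c4): row 2 has {H,He,Be,B}; column 4 has {H,He,Be,B}, so it must be Li.
(r5,c3): row 5 has {H,He,Li,Be}; column 3 has {H,He,Li,Be}, so it must be B.

He B H Be Li / Be H He Li B / B Be Li He H / H Li Be B He / Li He B H Be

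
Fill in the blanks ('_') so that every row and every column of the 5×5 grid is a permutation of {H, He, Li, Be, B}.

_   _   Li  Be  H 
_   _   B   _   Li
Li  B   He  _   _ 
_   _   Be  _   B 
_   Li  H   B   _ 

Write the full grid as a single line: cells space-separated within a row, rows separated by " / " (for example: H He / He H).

B He Li Be H / H Be B He Li / Li B He H Be / He H Be Li B / Be Li H B He

Cell (r1,c2): row 1 has {H,Li,Be}; column 2 has {Li,B} → He.
Cell (r3,c4): row 3 has {He,Li,B}; column 4 has {Be,B} → H.
Cell (r3,c5): row 3 has {H,He,Li,B}; column 5 has {H,Li,B} → Be.
Cell (r4,c2): row 4 has {Be,B}; column 2 has {He,Li,B} → H.
Cell (r5,c5): row 5 has {H,Li,B}; column 5 has {H,Li,Be,B} → He.
Cell (r1,c1): row 1 has {H,He,Li,Be}; column 1 has {Li} → B.
Cell (r2,c2): row 2 has {Li,B}; column 2 has {H,He,Li,B} → Be.
Cell (r2,c4): row 2 has {Li,Be,B}; column 4 has {H,Be,B} → He.
Cell (r4,c1): row 4 has {H,Be,B}; column 1 has {Li,B} → He.
Cell (r4,c4): row 4 has {H,He,Be,B}; column 4 has {H,He,Be,B} → Li.
Cell (r5,c1): row 5 has {H,He,Li,B}; column 1 has {He,Li,B} → Be.
Cell (r2,c1): row 2 has {He,Li,Be,B}; column 1 has {He,Li,Be,B} → H.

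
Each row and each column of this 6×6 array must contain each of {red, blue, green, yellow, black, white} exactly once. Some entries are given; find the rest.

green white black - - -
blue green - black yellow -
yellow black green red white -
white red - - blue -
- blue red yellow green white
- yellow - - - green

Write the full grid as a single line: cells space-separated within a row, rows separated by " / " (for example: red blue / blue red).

green white black blue red yellow / blue green white black yellow red / yellow black green red white blue / white red yellow green blue black / black blue red yellow green white / red yellow blue white black green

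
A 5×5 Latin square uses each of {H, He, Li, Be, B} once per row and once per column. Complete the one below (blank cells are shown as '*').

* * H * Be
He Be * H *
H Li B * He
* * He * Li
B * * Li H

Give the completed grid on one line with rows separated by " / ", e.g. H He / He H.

Li B H He Be / He Be Li H B / H Li B Be He / Be H He B Li / B He Be Li H

(r1,c1) = Li
(r2,c3) = Li
(r2,c5) = B
(r3,c4) = Be
(r4,c1) = Be
(r4,c4) = B
(r5,c2) = He
(r5,c3) = Be
(r1,c2) = B
(r1,c4) = He
(r4,c2) = H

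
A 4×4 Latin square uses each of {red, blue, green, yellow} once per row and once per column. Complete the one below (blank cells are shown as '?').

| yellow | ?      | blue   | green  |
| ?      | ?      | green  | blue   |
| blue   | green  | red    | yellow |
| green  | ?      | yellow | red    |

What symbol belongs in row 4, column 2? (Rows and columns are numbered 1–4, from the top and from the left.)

blue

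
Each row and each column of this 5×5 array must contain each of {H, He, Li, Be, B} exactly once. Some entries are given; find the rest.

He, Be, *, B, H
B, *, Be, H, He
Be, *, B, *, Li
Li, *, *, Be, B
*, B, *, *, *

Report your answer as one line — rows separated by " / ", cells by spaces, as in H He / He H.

He Be Li B H / B Li Be H He / Be H B He Li / Li He H Be B / H B He Li Be

At row 1, column 3: row 1 has {H,He,Be,B}; column 3 has {Be,B}; that leaves Li.
At row 2, column 2: row 2 has {H,He,Be,B}; column 2 has {Be,B}; that leaves Li.
At row 3, column 4: row 3 has {Li,Be,B}; column 4 has {H,Be,B}; that leaves He.
At row 5, column 1: row 5 has {B}; column 1 has {He,Li,Be,B}; that leaves H.
At row 5, column 3: row 5 has {H,B}; column 3 has {Li,Be,B}; that leaves He.
At row 5, column 4: row 5 has {H,He,B}; column 4 has {H,He,Be,B}; that leaves Li.
At row 5, column 5: row 5 has {H,He,Li,B}; column 5 has {H,He,Li,B}; that leaves Be.
At row 3, column 2: row 3 has {He,Li,Be,B}; column 2 has {Li,Be,B}; that leaves H.
At row 4, column 2: row 4 has {Li,Be,B}; column 2 has {H,Li,Be,B}; that leaves He.
At row 4, column 3: row 4 has {He,Li,Be,B}; column 3 has {He,Li,Be,B}; that leaves H.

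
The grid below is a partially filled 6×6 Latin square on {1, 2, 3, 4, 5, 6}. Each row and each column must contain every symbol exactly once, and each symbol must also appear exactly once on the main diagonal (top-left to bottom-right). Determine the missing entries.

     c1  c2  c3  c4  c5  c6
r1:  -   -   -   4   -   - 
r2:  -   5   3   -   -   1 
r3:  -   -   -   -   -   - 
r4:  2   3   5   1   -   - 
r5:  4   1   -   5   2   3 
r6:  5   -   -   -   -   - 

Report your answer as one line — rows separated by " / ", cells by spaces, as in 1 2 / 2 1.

3 6 1 4 5 2 / 6 5 3 2 4 1 / 1 2 4 6 3 5 / 2 3 5 1 6 4 / 4 1 6 5 2 3 / 5 4 2 3 1 6

(r2,c1): row 2 has {1,3,5}; column 1 has {2,4,5}, so it must be 6.
(r2,c4): row 2 has {1,3,5,6}; column 4 has {1,4,5}, so it must be 2.
(r2,c5): row 2 has {1,2,3,5,6}; column 5 has {2}, so it must be 4.
(r4,c5): row 4 has {1,2,3,5}; column 5 has {2,4}, so it must be 6.
(r4,c6): row 4 has {1,2,3,5,6}; column 6 has {1,3}, so it must be 4.
(r5,c3): row 5 has {1,2,3,4,5}; column 3 has {3,5}, so it must be 6.
(r6,c6): row 6 has {5}; column 6 has {1,3,4}; the diagonal has {1,2,5}, so it must be 6.
(r1,c1): row 1 has {4}; column 1 has {2,4,5,6}; the diagonal has {1,2,5,6}, so it must be 3.
(r3,c1): row 3 is empty so far; column 1 has {2,3,4,5,6}, so it must be 1.
(r3,c3): row 3 has {1}; column 3 has {3,5,6}; the diagonal has {1,2,3,5,6}, so it must be 4.
(r6,c4): row 6 has {5,6}; column 4 has {1,2,4,5}, so it must be 3.
(r6,c5): row 6 has {3,5,6}; column 5 has {2,4,6}, so it must be 1.
(r1,c5): row 1 has {3,4}; column 5 has {1,2,4,6}, so it must be 5.
(r1,c6): row 1 has {3,4,5}; column 6 has {1,3,4,6}, so it must be 2.
(r3,c4): row 3 has {1,4}; column 4 has {1,2,3,4,5}, so it must be 6.
(r3,c5): row 3 has {1,4,6}; column 5 has {1,2,4,5,6}, so it must be 3.
(r3,c6): row 3 has {1,3,4,6}; column 6 has {1,2,3,4,6}, so it must be 5.
(r6,c3): row 6 has {1,3,5,6}; column 3 has {3,4,5,6}, so it must be 2.
(r1,c2): row 1 has {2,3,4,5}; column 2 has {1,3,5}, so it must be 6.
(r1,c3): row 1 has {2,3,4,5,6}; column 3 has {2,3,4,5,6}, so it must be 1.
(r3,c2): row 3 has {1,3,4,5,6}; column 2 has {1,3,5,6}, so it must be 2.
(r6,c2): row 6 has {1,2,3,5,6}; column 2 has {1,2,3,5,6}, so it must be 4.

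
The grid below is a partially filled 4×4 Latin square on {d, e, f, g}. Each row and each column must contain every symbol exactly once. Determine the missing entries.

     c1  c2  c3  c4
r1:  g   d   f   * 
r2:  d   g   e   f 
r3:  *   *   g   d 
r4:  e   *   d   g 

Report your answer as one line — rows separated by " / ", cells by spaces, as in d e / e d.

g d f e / d g e f / f e g d / e f d g

(r1,c4) = e
(r3,c1) = f
(r3,c2) = e
(r4,c2) = f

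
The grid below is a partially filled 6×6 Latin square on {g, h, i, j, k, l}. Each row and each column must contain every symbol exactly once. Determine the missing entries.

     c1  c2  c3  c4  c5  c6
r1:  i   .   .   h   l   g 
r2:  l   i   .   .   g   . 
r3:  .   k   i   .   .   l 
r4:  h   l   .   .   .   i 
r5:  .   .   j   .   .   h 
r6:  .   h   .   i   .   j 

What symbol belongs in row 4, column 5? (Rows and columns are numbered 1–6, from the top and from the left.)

j

(r1,c2) = j
(r1,c3) = k
(r2,c3) = h
(r2,c6) = k
(r4,c3) = g
(r5,c2) = g
(r6,c3) = l
(r6,c5) = k
(r2,c4) = j
(r3,c4) = g
(r4,c4) = k
(r4,c5) = j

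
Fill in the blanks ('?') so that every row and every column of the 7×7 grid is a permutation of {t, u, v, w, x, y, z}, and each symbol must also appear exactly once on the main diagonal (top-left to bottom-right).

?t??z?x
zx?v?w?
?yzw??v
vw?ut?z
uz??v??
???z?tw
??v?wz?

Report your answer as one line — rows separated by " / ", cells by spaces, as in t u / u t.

w t u y z v x / z x t v y w u / t y z w x u v / v w y u t x z / u z w x v y t / y v x z u t w / x u v t w z y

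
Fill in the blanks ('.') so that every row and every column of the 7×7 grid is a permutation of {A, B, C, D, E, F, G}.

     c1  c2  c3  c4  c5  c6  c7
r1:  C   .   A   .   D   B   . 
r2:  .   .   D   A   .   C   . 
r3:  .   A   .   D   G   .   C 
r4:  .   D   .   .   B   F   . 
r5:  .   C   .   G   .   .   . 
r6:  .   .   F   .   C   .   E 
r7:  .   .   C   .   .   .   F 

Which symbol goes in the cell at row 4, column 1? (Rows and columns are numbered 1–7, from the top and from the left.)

E

(r1,c7) = G
(r2,c7) = B
(r3,c6) = E
(r4,c7) = A
(r5,c7) = D
(r6,c4) = B
(r7,c4) = E
(r7,c5) = A
(r1,c4) = F
(r3,c3) = B
(r4,c4) = C
(r5,c3) = E
(r5,c5) = F
(r5,c6) = A
(r6,c2) = G
(r6,c6) = D
(r7,c2) = B
(r7,c6) = G
(r1,c2) = E
(r2,c2) = F
(r2,c5) = E
(r3,c1) = F
(r4,c3) = G
(r5,c1) = B
(r6,c1) = A
(r7,c1) = D
(r2,c1) = G
(r4,c1) = E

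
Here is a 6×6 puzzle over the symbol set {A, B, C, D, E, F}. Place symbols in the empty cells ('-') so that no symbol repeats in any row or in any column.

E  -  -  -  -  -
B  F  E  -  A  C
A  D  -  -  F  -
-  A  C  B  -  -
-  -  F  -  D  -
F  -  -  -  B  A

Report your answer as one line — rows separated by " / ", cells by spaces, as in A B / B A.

E B A F C D / B F E D A C / A D B C F E / D A C B E F / C E F A D B / F C D E B A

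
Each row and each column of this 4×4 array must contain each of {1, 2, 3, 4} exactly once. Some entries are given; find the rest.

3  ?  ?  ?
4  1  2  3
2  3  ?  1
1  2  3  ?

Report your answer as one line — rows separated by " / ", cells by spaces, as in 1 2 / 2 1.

3 4 1 2 / 4 1 2 3 / 2 3 4 1 / 1 2 3 4

(r1,c2) = 4
(r1,c3) = 1
(r1,c4) = 2
(r3,c3) = 4
(r4,c4) = 4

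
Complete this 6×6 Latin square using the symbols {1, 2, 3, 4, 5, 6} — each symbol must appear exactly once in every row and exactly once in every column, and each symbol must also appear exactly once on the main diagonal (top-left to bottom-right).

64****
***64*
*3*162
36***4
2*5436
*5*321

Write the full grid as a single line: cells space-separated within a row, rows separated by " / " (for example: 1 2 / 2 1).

6 4 1 2 5 3 / 1 2 3 6 4 5 / 5 3 4 1 6 2 / 3 6 2 5 1 4 / 2 1 5 4 3 6 / 4 5 6 3 2 1

row 2 has {4,6}; column 2 has {3,4,5,6}; the diagonal has {1,3,6} — only 2 is left for (r2,c2).
row 3 has {1,2,3,6}; column 3 has {5}; the diagonal has {1,2,3,6} — only 4 is left for (r3,c3).
row 4 has {3,4,6}; column 4 has {1,3,4,6}; the diagonal has {1,2,3,4,6} — only 5 is left for (r4,c4).
row 4 has {3,4,5,6}; column 5 has {2,3,4,6} — only 1 is left for (r4,c5).
row 5 has {2,3,4,5,6}; column 2 has {2,3,4,5,6} — only 1 is left for (r5,c2).
row 6 has {1,2,3,5}; column 1 has {2,3,6} — only 4 is left for (r6,c1).
row 6 has {1,2,3,4,5}; column 3 has {4,5} — only 6 is left for (r6,c3).
row 1 has {4,6}; column 4 has {1,3,4,5,6} — only 2 is left for (r1,c4).
row 1 has {2,4,6}; column 5 has {1,2,3,4,6} — only 5 is left for (r1,c5).
row 1 has {2,4,5,6}; column 6 has {1,2,4,6} — only 3 is left for (r1,c6).
row 2 has {2,4,6}; column 6 has {1,2,3,4,6} — only 5 is left for (r2,c6).
row 3 has {1,2,3,4,6}; column 1 has {2,3,4,6} — only 5 is left for (r3,c1).
row 4 has {1,3,4,5,6}; column 3 has {4,5,6} — only 2 is left for (r4,c3).
row 1 has {2,3,4,5,6}; column 3 has {2,4,5,6} — only 1 is left for (r1,c3).
row 2 has {2,4,5,6}; column 1 has {2,3,4,5,6} — only 1 is left for (r2,c1).
row 2 has {1,2,4,5,6}; column 3 has {1,2,4,5,6} — only 3 is left for (r2,c3).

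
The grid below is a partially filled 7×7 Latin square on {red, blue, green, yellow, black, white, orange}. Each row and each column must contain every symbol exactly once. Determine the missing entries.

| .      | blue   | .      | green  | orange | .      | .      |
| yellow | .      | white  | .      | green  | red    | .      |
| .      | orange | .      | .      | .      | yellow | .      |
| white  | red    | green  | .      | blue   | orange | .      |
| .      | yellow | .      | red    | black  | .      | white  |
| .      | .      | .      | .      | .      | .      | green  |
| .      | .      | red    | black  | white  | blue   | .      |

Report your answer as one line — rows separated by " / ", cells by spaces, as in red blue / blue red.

Cell (r2,c2): row 2 has {red,green,yellow,white}; column 2 has {red,blue,yellow,orange} → black.
Cell (r3,c5): row 3 has {yellow,orange}; column 5 has {blue,green,black,white,orange} → red.
Cell (r4,c4): row 4 has {red,blue,green,white,orange}; column 4 has {red,green,black} → yellow.
Cell (r4,c7): row 4 has {red,blue,green,yellow,white,orange}; column 7 has {green,white} → black.
Cell (r5,c6): row 5 has {red,yellow,black,white}; column 6 has {red,blue,yellow,orange} → green.
Cell (r6,c2): row 6 has {green}; column 2 has {red,blue,yellow,black,orange} → white.
Cell (r6,c5): row 6 has {green,white}; column 5 has {red,blue,green,black,white,orange} → yellow.
Cell (r6,c6): row 6 has {green,yellow,white}; column 6 has {red,blue,green,yellow,orange} → black.
Cell (r7,c2): row 7 has {red,blue,black,white}; column 2 has {red,blue,yellow,black,white,orange} → green.
Cell (r1,c6): row 1 has {blue,green,orange}; column 6 has {red,blue,green,yellow,black,orange} → white.
Cell (r3,c7): row 3 has {red,yellow,orange}; column 7 has {green,black,white} → blue.
Cell (r7,c1): row 7 has {red,blue,green,black,white}; column 1 has {yellow,white} → orange.
Cell (r7,c7): row 7 has {red,blue,green,black,white,orange}; column 7 has {blue,green,black,white} → yellow.
Cell (r1,c7): row 1 has {blue,green,white,orange}; column 7 has {blue,green,yellow,black,white} → red.
Cell (r2,c7): row 2 has {red,green,yellow,black,white}; column 7 has {red,blue,green,yellow,black,white} → orange.
Cell (r3,c3): row 3 has {red,blue,yellow,orange}; column 3 has {red,green,white} → black.
Cell (r3,c4): row 3 has {red,blue,yellow,black,orange}; column 4 has {red,green,yellow,black} → white.
Cell (r5,c1): row 5 has {red,green,yellow,black,white}; column 1 has {yellow,white,orange} → blue.
Cell (r5,c3): row 5 has {red,blue,green,yellow,black,white}; column 3 has {red,green,black,white} → orange.
Cell (r6,c1): row 6 has {green,yellow,black,white}; column 1 has {blue,yellow,white,orange} → red.
Cell (r6,c3): row 6 has {red,green,yellow,black,white}; column 3 has {red,green,black,white,orange} → blue.
Cell (r6,c4): row 6 has {red,blue,green,yellow,black,white}; column 4 has {red,green,yellow,black,white} → orange.
Cell (r1,c1): row 1 has {red,blue,green,white,orange}; column 1 has {red,blue,yellow,white,orange} → black.
Cell (r1,c3): row 1 has {red,blue,green,black,white,orange}; column 3 has {red,blue,green,black,white,orange} → yellow.
Cell (r2,c4): row 2 has {red,green,yellow,black,white,orange}; column 4 has {red,green,yellow,black,white,orange} → blue.
Cell (r3,c1): row 3 has {red,blue,yellow,black,white,orange}; column 1 has {red,blue,yellow,black,white,orange} → green.

black blue yellow green orange white red / yellow black white blue green red orange / green orange black white red yellow blue / white red green yellow blue orange black / blue yellow orange red black green white / red white blue orange yellow black green / orange green red black white blue yellow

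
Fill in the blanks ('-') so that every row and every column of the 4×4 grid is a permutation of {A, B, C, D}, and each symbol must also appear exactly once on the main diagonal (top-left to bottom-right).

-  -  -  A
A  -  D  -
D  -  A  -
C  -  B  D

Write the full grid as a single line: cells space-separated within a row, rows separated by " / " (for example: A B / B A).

(r1,c1) = B
(r1,c3) = C
(r2,c2) = C
(r2,c4) = B
(r3,c2) = B
(r3,c4) = C
(r4,c2) = A
(r1,c2) = D

B D C A / A C D B / D B A C / C A B D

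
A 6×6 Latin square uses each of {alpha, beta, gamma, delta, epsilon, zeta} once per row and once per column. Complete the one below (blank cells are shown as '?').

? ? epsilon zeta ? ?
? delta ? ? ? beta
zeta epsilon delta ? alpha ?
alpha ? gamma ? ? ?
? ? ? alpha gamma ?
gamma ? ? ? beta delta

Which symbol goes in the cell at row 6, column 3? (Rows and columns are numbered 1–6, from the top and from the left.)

zeta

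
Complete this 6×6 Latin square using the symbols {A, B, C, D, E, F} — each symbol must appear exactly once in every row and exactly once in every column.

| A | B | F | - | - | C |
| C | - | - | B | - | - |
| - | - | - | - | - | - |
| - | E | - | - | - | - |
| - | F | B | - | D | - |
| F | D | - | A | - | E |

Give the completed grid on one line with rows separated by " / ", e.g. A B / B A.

A B F D E C / C A E B F D / B C D E A F / D E A F C B / E F B C D A / F D C A B E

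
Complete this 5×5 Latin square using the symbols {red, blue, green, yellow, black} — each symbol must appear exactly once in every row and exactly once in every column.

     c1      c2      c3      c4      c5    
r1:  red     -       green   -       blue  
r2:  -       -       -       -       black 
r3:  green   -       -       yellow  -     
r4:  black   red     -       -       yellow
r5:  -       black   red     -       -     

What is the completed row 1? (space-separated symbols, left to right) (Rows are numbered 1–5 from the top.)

Cell (r1,c2): row 1 has {red,blue,green}; column 2 has {red,black} → yellow.
Cell (r1,c4): row 1 has {red,blue,green,yellow}; column 4 has {yellow} → black.

red yellow green black blue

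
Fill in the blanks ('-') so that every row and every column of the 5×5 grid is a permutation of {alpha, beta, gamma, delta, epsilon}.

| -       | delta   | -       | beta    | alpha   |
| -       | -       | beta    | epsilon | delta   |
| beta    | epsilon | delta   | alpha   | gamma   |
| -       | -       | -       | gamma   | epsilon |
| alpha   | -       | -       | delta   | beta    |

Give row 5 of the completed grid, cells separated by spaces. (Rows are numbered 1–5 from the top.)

alpha gamma epsilon delta beta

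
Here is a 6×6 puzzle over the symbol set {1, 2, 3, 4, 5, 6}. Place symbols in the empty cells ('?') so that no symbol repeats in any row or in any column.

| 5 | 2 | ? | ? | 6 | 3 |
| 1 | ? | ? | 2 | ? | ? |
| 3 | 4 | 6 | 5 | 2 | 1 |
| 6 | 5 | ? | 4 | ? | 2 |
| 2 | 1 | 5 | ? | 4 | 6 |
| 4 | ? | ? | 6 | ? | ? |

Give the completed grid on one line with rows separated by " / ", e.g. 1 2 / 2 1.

5 2 4 1 6 3 / 1 6 3 2 5 4 / 3 4 6 5 2 1 / 6 5 1 4 3 2 / 2 1 5 3 4 6 / 4 3 2 6 1 5

(r1,c4): row 1 has {2,3,5,6}; column 4 has {2,4,5,6}, so it must be 1.
(r5,c4): row 5 has {1,2,4,5,6}; column 4 has {1,2,4,5,6}, so it must be 3.
(r6,c2): row 6 has {4,6}; column 2 has {1,2,4,5}, so it must be 3.
(r6,c6): row 6 has {3,4,6}; column 6 has {1,2,3,6}, so it must be 5.
(r1,c3): row 1 has {1,2,3,5,6}; column 3 has {5,6}, so it must be 4.
(r2,c2): row 2 has {1,2}; column 2 has {1,2,3,4,5}, so it must be 6.
(r2,c3): row 2 has {1,2,6}; column 3 has {4,5,6}, so it must be 3.
(r2,c5): row 2 has {1,2,3,6}; column 5 has {2,4,6}, so it must be 5.
(r2,c6): row 2 has {1,2,3,5,6}; column 6 has {1,2,3,5,6}, so it must be 4.
(r4,c3): row 4 has {2,4,5,6}; column 3 has {3,4,5,6}, so it must be 1.
(r4,c5): row 4 has {1,2,4,5,6}; column 5 has {2,4,5,6}, so it must be 3.
(r6,c3): row 6 has {3,4,5,6}; column 3 has {1,3,4,5,6}, so it must be 2.
(r6,c5): row 6 has {2,3,4,5,6}; column 5 has {2,3,4,5,6}, so it must be 1.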